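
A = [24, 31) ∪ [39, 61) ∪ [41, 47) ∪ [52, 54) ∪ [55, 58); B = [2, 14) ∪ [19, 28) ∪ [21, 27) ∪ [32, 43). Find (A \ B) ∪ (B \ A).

[2, 14) ∪ [19, 24) ∪ [28, 31) ∪ [32, 39) ∪ [43, 61)

Merge the first list: [24, 31), [39, 61).
Merge the second list: [2, 14), [19, 28), [32, 43).
A \ B = [28, 31), [43, 61).
B \ A = [2, 14), [19, 24), [32, 39).
Union of the two gives the symmetric difference.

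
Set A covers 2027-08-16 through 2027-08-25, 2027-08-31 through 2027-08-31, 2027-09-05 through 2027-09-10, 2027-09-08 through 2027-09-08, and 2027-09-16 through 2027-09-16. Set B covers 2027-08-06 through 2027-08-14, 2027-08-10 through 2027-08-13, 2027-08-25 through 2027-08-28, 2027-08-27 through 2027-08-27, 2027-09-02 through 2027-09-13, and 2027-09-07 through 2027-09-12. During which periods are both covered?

Merge the first list: 2027-08-16 through 2027-08-25, 2027-08-31 through 2027-08-31, 2027-09-05 through 2027-09-10, 2027-09-16 through 2027-09-16.
Merge the second list: 2027-08-06 through 2027-08-14, 2027-08-25 through 2027-08-28, 2027-09-02 through 2027-09-13.
2027-08-16 through 2027-08-25 meets the second set on 2027-08-25 through 2027-08-25.
2027-08-31 through 2027-08-31: no overlap with the second set.
2027-09-05 through 2027-09-10 meets the second set on 2027-09-05 through 2027-09-10.
2027-09-16 through 2027-09-16: no overlap with the second set.

2027-08-25 through 2027-08-25, 2027-09-05 through 2027-09-10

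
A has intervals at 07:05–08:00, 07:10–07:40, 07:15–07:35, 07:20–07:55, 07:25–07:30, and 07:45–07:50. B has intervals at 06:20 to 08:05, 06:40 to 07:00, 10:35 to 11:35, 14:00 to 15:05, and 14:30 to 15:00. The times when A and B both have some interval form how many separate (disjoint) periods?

Merge the first list: 07:05-08:00.
Merge the second list: 06:20-08:05, 10:35-11:35, 14:00-15:05.
A ∩ B = 07:05-08:00.
That is 1 disjoint piece.

1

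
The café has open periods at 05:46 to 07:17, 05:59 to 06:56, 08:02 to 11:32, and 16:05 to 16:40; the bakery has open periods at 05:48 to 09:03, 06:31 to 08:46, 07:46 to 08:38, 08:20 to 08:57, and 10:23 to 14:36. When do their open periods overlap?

Merge the first list: 05:46-07:17, 08:02-11:32, 16:05-16:40.
Merge the second list: 05:48-09:03, 10:23-14:36.
05:46-07:17 overlaps B on 05:48-07:17.
08:02-11:32 overlaps B on 08:02-09:03, 10:23-11:32.
16:05-16:40 falls entirely outside B.

05:48-07:17, 08:02-09:03, 10:23-11:32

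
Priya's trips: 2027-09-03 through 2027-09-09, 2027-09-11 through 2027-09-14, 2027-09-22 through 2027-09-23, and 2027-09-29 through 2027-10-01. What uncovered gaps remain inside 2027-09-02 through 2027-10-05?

2027-09-02 through 2027-09-02, 2027-09-10 through 2027-09-10, 2027-09-15 through 2027-09-21, 2027-09-24 through 2027-09-28, 2027-10-02 through 2027-10-05

The merged coverage is 2027-09-03 through 2027-09-09, 2027-09-11 through 2027-09-14, 2027-09-22 through 2027-09-23, 2027-09-29 through 2027-10-01.
Gaps within 2027-09-02 through 2027-10-05: 2027-09-02 through 2027-09-02, 2027-09-10 through 2027-09-10, 2027-09-15 through 2027-09-21, 2027-09-24 through 2027-09-28, 2027-10-02 through 2027-10-05.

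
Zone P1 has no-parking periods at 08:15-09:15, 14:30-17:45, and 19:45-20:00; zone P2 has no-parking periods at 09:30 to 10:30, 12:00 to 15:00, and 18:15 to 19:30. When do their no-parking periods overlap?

08:15–09:15 meets no B interval.
14:30–17:45 ∩ B → 14:30–15:00.
19:45–20:00 meets no B interval.

14:30–15:00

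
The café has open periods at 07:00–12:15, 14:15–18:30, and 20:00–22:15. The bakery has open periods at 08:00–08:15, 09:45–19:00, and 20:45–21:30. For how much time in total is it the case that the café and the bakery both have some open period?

A ∩ B = 08:00-08:15, 09:45-12:15, 14:15-18:30, 20:45-21:30.
Total: 15 min + 2 h 30 min + 4 h 15 min + 45 min = 7 h 45 min.

7 h 45 min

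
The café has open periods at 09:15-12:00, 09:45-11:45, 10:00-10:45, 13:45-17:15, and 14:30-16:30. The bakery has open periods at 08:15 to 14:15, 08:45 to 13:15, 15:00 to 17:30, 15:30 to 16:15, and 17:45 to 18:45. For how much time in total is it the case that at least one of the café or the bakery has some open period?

10 h 15 min

A, merged: 09:15-12:00, 13:45-17:15.
B, merged: 08:15-14:15, 15:00-17:30, 17:45-18:45.
A ∪ B = 08:15-17:30, 17:45-18:45.
Total: 9 h 15 min + 1 h = 10 h 15 min.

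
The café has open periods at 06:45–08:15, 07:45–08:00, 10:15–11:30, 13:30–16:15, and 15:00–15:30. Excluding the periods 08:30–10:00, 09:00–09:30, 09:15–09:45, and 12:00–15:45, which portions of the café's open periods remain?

Merge the first list: 06:45–08:15, 10:15–11:30, 13:30–16:15.
Merge the second list: 08:30–10:00, 12:00–15:45.
06:45–08:15: no B overlap → unchanged.
10:15–11:30: no B overlap → unchanged.
13:30–16:15 minus B → 15:45–16:15.

06:45–08:15, 10:15–11:30, 15:45–16:15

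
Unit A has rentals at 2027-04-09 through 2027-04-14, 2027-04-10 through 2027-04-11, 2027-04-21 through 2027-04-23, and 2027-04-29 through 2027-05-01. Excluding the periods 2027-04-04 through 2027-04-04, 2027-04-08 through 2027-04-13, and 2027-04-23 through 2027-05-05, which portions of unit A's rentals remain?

A, merged: 2027-04-09 through 2027-04-14, 2027-04-21 through 2027-04-23, 2027-04-29 through 2027-05-01.
2027-04-09 through 2027-04-14 minus B → 2027-04-14 through 2027-04-14.
2027-04-21 through 2027-04-23 minus B → 2027-04-21 through 2027-04-22.
2027-04-29 through 2027-05-01: fully covered by B → removed.

2027-04-14 through 2027-04-14, 2027-04-21 through 2027-04-22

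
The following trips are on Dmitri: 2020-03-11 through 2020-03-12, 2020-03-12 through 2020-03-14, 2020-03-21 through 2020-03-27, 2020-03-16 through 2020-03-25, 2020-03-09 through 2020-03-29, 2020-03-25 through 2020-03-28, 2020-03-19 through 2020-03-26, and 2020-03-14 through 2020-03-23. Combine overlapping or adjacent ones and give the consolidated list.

Sort by start: 2020-03-09 through 2020-03-29, 2020-03-11 through 2020-03-12, 2020-03-12 through 2020-03-14, 2020-03-14 through 2020-03-23, 2020-03-16 through 2020-03-25, 2020-03-19 through 2020-03-26, 2020-03-21 through 2020-03-27, 2020-03-25 through 2020-03-28.
2020-03-11 through 2020-03-12 overlaps/touches 2020-03-09 through 2020-03-29 → extend to 2020-03-09 through 2020-03-29.
2020-03-12 through 2020-03-14 overlaps/touches 2020-03-09 through 2020-03-29 → extend to 2020-03-09 through 2020-03-29.
2020-03-14 through 2020-03-23 overlaps/touches 2020-03-09 through 2020-03-29 → extend to 2020-03-09 through 2020-03-29.
2020-03-16 through 2020-03-25 overlaps/touches 2020-03-09 through 2020-03-29 → extend to 2020-03-09 through 2020-03-29.
2020-03-19 through 2020-03-26 overlaps/touches 2020-03-09 through 2020-03-29 → extend to 2020-03-09 through 2020-03-29.
2020-03-21 through 2020-03-27 overlaps/touches 2020-03-09 through 2020-03-29 → extend to 2020-03-09 through 2020-03-29.
2020-03-25 through 2020-03-28 overlaps/touches 2020-03-09 through 2020-03-29 → extend to 2020-03-09 through 2020-03-29.

2020-03-09 through 2020-03-29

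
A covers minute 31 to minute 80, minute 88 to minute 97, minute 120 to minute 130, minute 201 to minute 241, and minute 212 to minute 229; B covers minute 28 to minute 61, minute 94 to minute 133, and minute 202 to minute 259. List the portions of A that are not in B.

minute 61 to minute 80, minute 88 to minute 94, minute 201 to minute 202

A, merged: minute 31 to minute 80, minute 88 to minute 97, minute 120 to minute 130, minute 201 to minute 241.
minute 31 to minute 80 \ B = minute 61 to minute 80.
minute 88 to minute 97 \ B = minute 88 to minute 94.
minute 120 to minute 130: entirely removed.
minute 201 to minute 241 \ B = minute 201 to minute 202.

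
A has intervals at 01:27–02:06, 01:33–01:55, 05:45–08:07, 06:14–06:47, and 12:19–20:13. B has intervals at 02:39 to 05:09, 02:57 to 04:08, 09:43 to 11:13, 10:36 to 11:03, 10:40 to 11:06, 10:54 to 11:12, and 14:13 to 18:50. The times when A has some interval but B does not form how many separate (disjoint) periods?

Merge the first list: 01:27–02:06, 05:45–08:07, 12:19–20:13.
Merge the second list: 02:39–05:09, 09:43–11:13, 14:13–18:50.
A \ B = 01:27–02:06, 05:45–08:07, 12:19–14:13, 18:50–20:13.
That is 4 disjoint pieces.

4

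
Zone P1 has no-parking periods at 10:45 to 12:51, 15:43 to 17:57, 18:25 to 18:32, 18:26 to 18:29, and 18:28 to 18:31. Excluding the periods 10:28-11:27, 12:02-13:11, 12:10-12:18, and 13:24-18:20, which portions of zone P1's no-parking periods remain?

11:27–12:02, 18:25–18:32

First set merges to 10:45–12:51, 15:43–17:57, 18:25–18:32.
Second set merges to 10:28–11:27, 12:02–13:11, 13:24–18:20.
10:45–12:51 with B removed leaves 11:27–12:02.
15:43–17:57 lies entirely inside B → drops out.
18:25–18:32 is untouched.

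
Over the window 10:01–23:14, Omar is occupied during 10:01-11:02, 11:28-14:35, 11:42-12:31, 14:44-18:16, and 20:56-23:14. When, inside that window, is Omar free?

The merged coverage is 10:01–11:02, 11:28–14:35, 14:44–18:16, 20:56–23:14.
Gaps within 10:01–23:14: 11:02–11:28, 14:35–14:44, 18:16–20:56.

11:02–11:28, 14:35–14:44, 18:16–20:56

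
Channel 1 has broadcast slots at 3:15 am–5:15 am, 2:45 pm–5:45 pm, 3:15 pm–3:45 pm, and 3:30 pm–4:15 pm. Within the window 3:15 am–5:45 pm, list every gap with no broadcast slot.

After merging, the occupied span is 3:15 am–5:15 am, 2:45 pm–5:45 pm.
Complement within 3:15 am–5:45 pm: 5:15 am–2:45 pm.

5:15 am–2:45 pm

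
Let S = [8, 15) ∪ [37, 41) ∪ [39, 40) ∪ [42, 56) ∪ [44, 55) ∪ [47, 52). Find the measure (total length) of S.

25

Merged: [8, 15), [37, 41), [42, 56).
Lengths: 7 + 4 + 14 = 25.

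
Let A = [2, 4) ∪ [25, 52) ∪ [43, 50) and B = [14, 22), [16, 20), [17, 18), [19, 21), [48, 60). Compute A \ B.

[2, 4) ∪ [25, 48)

Merge the first list: [2, 4), [25, 52).
Merge the second list: [14, 22), [48, 60).
[2, 4) is untouched.
[25, 52) with B removed leaves [25, 48).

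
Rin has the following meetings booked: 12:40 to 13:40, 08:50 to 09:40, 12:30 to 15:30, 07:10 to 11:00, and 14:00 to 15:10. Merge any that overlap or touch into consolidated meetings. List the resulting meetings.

Sort by start: 07:10–11:00, 08:50–09:40, 12:30–15:30, 12:40–13:40, 14:00–15:10.
08:50–09:40 overlaps/touches 07:10–11:00 → extend to 07:10–11:00.
12:30–15:30 is disjoint → start new block.
12:40–13:40 overlaps/touches 12:30–15:30 → extend to 12:30–15:30.
14:00–15:10 overlaps/touches 12:30–15:30 → extend to 12:30–15:30.

07:10–11:00, 12:30–15:30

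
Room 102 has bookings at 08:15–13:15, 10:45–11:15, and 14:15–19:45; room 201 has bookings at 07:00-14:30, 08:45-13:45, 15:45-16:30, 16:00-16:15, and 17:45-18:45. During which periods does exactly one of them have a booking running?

Merge the first list: 08:15–13:15, 14:15–19:45.
Merge the second list: 07:00–14:30, 15:45–16:30, 17:45–18:45.
A but not B: 14:30–15:45, 16:30–17:45, 18:45–19:45.
B but not A: 07:00–08:15, 13:15–14:15.
Combining gives A △ B.

07:00–08:15, 13:15–14:15, 14:30–15:45, 16:30–17:45, 18:45–19:45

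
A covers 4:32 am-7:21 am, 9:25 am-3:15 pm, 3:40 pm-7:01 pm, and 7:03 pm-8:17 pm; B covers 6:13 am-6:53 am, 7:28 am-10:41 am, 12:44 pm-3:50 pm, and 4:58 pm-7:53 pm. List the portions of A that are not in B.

4:32 am-7:21 am with B removed leaves 4:32 am-6:13 am, 6:53 am-7:21 am.
9:25 am-3:15 pm with B removed leaves 10:41 am-12:44 pm.
3:40 pm-7:01 pm with B removed leaves 3:50 pm-4:58 pm.
7:03 pm-8:17 pm with B removed leaves 7:53 pm-8:17 pm.

4:32 am-6:13 am, 6:53 am-7:21 am, 10:41 am-12:44 pm, 3:50 pm-4:58 pm, 7:53 pm-8:17 pm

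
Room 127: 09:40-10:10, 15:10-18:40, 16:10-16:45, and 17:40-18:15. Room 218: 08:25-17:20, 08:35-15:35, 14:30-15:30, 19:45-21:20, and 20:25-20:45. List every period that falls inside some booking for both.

Merge the first list: 09:40-10:10, 15:10-18:40.
Merge the second list: 08:25-17:20, 19:45-21:20.
09:40-10:10 ∩ B → 09:40-10:10.
15:10-18:40 ∩ B → 15:10-17:20.

09:40-10:10, 15:10-17:20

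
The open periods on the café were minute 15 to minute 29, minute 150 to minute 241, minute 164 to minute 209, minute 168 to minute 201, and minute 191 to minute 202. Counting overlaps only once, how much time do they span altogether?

105 minutes

Merged: minute 15 to minute 29, minute 150 to minute 241.
Lengths: 14 minutes + 91 minutes = 105 minutes.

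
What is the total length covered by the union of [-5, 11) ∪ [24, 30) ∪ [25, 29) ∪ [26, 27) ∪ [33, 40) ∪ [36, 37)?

Merged: [-5, 11), [24, 30), [33, 40).
Lengths: 16 + 6 + 7 = 29.

29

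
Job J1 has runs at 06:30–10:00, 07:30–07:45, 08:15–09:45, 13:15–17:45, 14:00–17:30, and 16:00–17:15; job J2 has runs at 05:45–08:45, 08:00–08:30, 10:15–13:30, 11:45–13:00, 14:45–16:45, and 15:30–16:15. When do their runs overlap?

06:30-08:45, 13:15-13:30, 14:45-16:45

First set merges to 06:30-10:00, 13:15-17:45.
Second set merges to 05:45-08:45, 10:15-13:30, 14:45-16:45.
06:30-10:00 ∩ B → 06:30-08:45.
13:15-17:45 ∩ B → 13:15-13:30, 14:45-16:45.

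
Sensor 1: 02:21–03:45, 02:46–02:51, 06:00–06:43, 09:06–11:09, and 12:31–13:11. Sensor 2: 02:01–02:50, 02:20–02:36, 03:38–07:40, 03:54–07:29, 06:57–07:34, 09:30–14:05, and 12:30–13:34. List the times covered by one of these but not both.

02:01–02:21, 02:50–03:38, 03:45–06:00, 06:43–07:40, 09:06–09:30, 11:09–12:31, 13:11–14:05

Merge the first list: 02:21–03:45, 06:00–06:43, 09:06–11:09, 12:31–13:11.
Merge the second list: 02:01–02:50, 03:38–07:40, 09:30–14:05.
A but not B: 02:50–03:38, 09:06–09:30.
B but not A: 02:01–02:21, 03:45–06:00, 06:43–07:40, 11:09–12:31, 13:11–14:05.
Combining gives A △ B.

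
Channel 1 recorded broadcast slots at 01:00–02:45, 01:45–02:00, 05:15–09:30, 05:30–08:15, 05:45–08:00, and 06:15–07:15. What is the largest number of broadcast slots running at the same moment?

Sweep endpoints in order; track running count of active intervals.
Peak of 4 reached at 06:15.

4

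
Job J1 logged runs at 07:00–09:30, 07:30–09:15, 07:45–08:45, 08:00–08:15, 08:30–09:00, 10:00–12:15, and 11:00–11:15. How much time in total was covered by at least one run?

Merged: 07:00-09:30, 10:00-12:15.
Lengths: 2 h 30 min + 2 h 15 min = 4 h 45 min.

4 h 45 min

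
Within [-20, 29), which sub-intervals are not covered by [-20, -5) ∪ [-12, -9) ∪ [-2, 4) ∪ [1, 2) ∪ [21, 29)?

After merging, the occupied span is [-20, -5), [-2, 4), [21, 29).
Complement within [-20, 29): [-5, -2), [4, 21).

[-5, -2) ∪ [4, 21)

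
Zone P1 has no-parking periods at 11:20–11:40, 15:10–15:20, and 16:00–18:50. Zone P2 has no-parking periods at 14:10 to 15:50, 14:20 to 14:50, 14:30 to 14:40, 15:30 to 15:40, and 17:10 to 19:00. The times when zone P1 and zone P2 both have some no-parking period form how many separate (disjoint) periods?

B, merged: 14:10–15:50, 17:10–19:00.
A ∩ B = 15:10–15:20, 17:10–18:50.
That is 2 disjoint pieces.

2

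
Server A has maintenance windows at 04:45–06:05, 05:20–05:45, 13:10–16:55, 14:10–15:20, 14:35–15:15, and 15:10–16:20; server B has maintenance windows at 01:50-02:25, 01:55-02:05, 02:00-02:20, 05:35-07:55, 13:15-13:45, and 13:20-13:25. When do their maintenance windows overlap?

A, merged: 04:45-06:05, 13:10-16:55.
B, merged: 01:50-02:25, 05:35-07:55, 13:15-13:45.
04:45-06:05 ∩ B → 05:35-06:05.
13:10-16:55 ∩ B → 13:15-13:45.

05:35-06:05, 13:15-13:45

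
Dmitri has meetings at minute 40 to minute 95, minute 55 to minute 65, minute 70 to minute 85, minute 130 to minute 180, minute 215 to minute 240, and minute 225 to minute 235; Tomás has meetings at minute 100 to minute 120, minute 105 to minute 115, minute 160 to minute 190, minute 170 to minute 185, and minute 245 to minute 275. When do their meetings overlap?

minute 160 to minute 180

First set merges to minute 40 to minute 95, minute 130 to minute 180, minute 215 to minute 240.
Second set merges to minute 100 to minute 120, minute 160 to minute 190, minute 245 to minute 275.
minute 40 to minute 95 falls entirely outside B.
minute 130 to minute 180 overlaps B on minute 160 to minute 180.
minute 215 to minute 240 falls entirely outside B.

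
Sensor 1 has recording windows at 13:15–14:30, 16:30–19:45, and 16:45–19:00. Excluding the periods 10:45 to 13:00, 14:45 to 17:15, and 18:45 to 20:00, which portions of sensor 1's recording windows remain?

First set merges to 13:15–14:30, 16:30–19:45.
13:15–14:30 is untouched.
16:30–19:45 with B removed leaves 17:15–18:45.

13:15–14:30, 17:15–18:45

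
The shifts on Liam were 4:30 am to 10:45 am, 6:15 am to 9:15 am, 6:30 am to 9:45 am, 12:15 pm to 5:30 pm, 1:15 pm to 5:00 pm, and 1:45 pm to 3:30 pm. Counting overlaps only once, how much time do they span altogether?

Merged: 4:30 am–10:45 am, 12:15 pm–5:30 pm.
Lengths: 6 h 15 min + 5 h 15 min = 11 h 30 min.

11 h 30 min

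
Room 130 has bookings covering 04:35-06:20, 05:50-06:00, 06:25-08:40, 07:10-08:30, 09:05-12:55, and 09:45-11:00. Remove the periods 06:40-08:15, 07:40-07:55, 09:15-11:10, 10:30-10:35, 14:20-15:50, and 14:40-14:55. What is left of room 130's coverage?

04:35-06:20, 06:25-06:40, 08:15-08:40, 09:05-09:15, 11:10-12:55

A, merged: 04:35-06:20, 06:25-08:40, 09:05-12:55.
B, merged: 06:40-08:15, 09:15-11:10, 14:20-15:50.
04:35-06:20 is untouched.
06:25-08:40 with B removed leaves 06:25-06:40, 08:15-08:40.
09:05-12:55 with B removed leaves 09:05-09:15, 11:10-12:55.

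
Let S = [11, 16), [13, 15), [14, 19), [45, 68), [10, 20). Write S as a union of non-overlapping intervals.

Sort by start: [10, 20), [11, 16), [13, 15), [14, 19), [45, 68).
[11, 16) overlaps/touches [10, 20) → extend to [10, 20).
[13, 15) overlaps/touches [10, 20) → extend to [10, 20).
[14, 19) overlaps/touches [10, 20) → extend to [10, 20).
[45, 68) is disjoint → start new block.

[10, 20) ∪ [45, 68)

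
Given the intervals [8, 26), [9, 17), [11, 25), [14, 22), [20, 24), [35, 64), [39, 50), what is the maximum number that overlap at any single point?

Walk the sorted start/end points keeping a running depth.
The depth first hits 4 at 14.

4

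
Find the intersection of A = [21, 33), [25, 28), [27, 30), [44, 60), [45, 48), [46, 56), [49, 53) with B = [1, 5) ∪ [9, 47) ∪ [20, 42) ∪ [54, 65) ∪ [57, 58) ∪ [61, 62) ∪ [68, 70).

Merge the first list: [21, 33), [44, 60).
Merge the second list: [1, 5), [9, 47), [54, 65), [68, 70).
[21, 33) ∩ B → [21, 33).
[44, 60) ∩ B → [44, 47), [54, 60).

[21, 33) ∪ [44, 47) ∪ [54, 60)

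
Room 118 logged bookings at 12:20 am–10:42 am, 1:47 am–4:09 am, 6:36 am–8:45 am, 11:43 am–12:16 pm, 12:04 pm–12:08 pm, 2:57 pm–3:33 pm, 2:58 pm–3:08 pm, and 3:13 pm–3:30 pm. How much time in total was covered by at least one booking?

11 h 31 min

Merged: 12:20 am–10:42 am, 11:43 am–12:16 pm, 2:57 pm–3:33 pm.
Lengths: 10 h 22 min + 33 min + 36 min = 11 h 31 min.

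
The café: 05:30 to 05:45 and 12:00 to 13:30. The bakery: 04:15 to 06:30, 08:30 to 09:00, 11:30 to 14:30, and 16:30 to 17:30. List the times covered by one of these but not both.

04:15-05:30, 05:45-06:30, 08:30-09:00, 11:30-12:00, 13:30-14:30, 16:30-17:30

A \ B = none.
B \ A = 04:15-05:30, 05:45-06:30, 08:30-09:00, 11:30-12:00, 13:30-14:30, 16:30-17:30.
Union of the two gives the symmetric difference.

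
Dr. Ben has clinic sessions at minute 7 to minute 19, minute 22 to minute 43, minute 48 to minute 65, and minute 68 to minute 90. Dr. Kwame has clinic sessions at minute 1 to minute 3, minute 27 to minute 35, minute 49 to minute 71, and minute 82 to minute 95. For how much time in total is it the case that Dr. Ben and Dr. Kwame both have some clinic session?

35 minutes

A ∩ B = minute 27 to minute 35, minute 49 to minute 65, minute 68 to minute 71, minute 82 to minute 90.
Total: 8 minutes + 16 minutes + 3 minutes + 8 minutes = 35 minutes.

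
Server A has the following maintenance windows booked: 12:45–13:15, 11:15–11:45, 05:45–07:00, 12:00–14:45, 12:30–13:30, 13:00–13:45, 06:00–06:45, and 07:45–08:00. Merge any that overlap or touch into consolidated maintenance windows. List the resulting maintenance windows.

Sort by start: 05:45–07:00, 06:00–06:45, 07:45–08:00, 11:15–11:45, 12:00–14:45, 12:30–13:30, 12:45–13:15, 13:00–13:45.
06:00–06:45 overlaps/touches 05:45–07:00 → extend to 05:45–07:00.
07:45–08:00 is disjoint → start new block.
11:15–11:45 is disjoint → start new block.
12:00–14:45 is disjoint → start new block.
12:30–13:30 overlaps/touches 12:00–14:45 → extend to 12:00–14:45.
12:45–13:15 overlaps/touches 12:00–14:45 → extend to 12:00–14:45.
13:00–13:45 overlaps/touches 12:00–14:45 → extend to 12:00–14:45.

05:45–07:00, 07:45–08:00, 11:15–11:45, 12:00–14:45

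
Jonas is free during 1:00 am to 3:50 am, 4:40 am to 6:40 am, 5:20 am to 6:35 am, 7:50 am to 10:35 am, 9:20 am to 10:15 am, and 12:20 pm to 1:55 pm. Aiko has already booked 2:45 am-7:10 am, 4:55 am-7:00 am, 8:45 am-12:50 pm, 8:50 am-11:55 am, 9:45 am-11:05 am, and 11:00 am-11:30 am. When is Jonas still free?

First set merges to 1:00 am–3:50 am, 4:40 am–6:40 am, 7:50 am–10:35 am, 12:20 pm–1:55 pm.
Second set merges to 2:45 am–7:10 am, 8:45 am–12:50 pm.
1:00 am–3:50 am minus B → 1:00 am–2:45 am.
4:40 am–6:40 am: fully covered by B → removed.
7:50 am–10:35 am minus B → 7:50 am–8:45 am.
12:20 pm–1:55 pm minus B → 12:50 pm–1:55 pm.

1:00 am–2:45 am, 7:50 am–8:45 am, 12:50 pm–1:55 pm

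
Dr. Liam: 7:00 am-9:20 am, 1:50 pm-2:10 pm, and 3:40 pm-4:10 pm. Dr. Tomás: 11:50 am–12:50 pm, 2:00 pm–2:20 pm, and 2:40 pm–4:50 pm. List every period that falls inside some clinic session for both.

7:00 am–9:20 am falls entirely outside B.
1:50 pm–2:10 pm overlaps B on 2:00 pm–2:10 pm.
3:40 pm–4:10 pm overlaps B on 3:40 pm–4:10 pm.

2:00 pm–2:10 pm, 3:40 pm–4:10 pm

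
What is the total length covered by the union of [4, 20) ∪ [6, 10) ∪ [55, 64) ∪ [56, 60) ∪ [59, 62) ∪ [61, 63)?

25

Merged: [4, 20), [55, 64).
Lengths: 16 + 9 = 25.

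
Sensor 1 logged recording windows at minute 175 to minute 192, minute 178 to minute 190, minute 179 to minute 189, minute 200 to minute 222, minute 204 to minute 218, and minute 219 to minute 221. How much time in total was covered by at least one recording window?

Merged: minute 175 to minute 192, minute 200 to minute 222.
Lengths: 17 minutes + 22 minutes = 39 minutes.

39 minutes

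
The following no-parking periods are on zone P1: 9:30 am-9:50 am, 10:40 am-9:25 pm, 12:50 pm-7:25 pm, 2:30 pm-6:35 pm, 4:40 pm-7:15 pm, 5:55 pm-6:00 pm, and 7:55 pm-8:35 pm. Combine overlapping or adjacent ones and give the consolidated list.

9:30 am–9:50 am, 10:40 am–9:25 pm

10:40 am–9:25 pm is disjoint → start new block.
12:50 pm–7:25 pm overlaps/touches 10:40 am–9:25 pm → extend to 10:40 am–9:25 pm.
2:30 pm–6:35 pm overlaps/touches 10:40 am–9:25 pm → extend to 10:40 am–9:25 pm.
4:40 pm–7:15 pm overlaps/touches 10:40 am–9:25 pm → extend to 10:40 am–9:25 pm.
5:55 pm–6:00 pm overlaps/touches 10:40 am–9:25 pm → extend to 10:40 am–9:25 pm.
7:55 pm–8:35 pm overlaps/touches 10:40 am–9:25 pm → extend to 10:40 am–9:25 pm.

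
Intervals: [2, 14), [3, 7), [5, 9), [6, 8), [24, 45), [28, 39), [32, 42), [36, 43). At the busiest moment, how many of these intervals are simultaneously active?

At 6, 4 of the intervals are simultaneously active.
No point has more.

4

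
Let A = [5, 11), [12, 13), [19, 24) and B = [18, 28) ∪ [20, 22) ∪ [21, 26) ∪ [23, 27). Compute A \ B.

Second set merges to [18, 28).
[5, 11): nothing removed.
[12, 13): nothing removed.
[19, 24): entirely removed.

[5, 11) ∪ [12, 13)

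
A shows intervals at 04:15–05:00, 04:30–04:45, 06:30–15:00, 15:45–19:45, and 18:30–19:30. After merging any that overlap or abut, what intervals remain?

04:30-04:45 overlaps/touches 04:15-05:00 → extend to 04:15-05:00.
06:30-15:00 is disjoint → start new block.
15:45-19:45 is disjoint → start new block.
18:30-19:30 overlaps/touches 15:45-19:45 → extend to 15:45-19:45.

04:15-05:00, 06:30-15:00, 15:45-19:45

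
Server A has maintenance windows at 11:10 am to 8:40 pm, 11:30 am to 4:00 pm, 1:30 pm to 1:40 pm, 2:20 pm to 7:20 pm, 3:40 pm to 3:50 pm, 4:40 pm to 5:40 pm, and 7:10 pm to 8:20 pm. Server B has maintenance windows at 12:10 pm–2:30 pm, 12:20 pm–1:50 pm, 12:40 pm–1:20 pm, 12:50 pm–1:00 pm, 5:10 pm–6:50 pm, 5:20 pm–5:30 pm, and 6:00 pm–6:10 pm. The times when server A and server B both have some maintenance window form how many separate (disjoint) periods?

2

A, merged: 11:10 am–8:40 pm.
B, merged: 12:10 pm–2:30 pm, 5:10 pm–6:50 pm.
A ∩ B = 12:10 pm–2:30 pm, 5:10 pm–6:50 pm.
That is 2 disjoint pieces.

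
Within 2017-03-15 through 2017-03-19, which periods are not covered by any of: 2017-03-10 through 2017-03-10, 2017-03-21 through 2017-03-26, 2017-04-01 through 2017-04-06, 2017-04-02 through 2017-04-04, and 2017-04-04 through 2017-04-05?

Covered (merged): 2017-03-10 through 2017-03-10, 2017-03-21 through 2017-03-26, 2017-04-01 through 2017-04-06.
Uncovered inside 2017-03-15 through 2017-03-19: 2017-03-15 through 2017-03-19.

2017-03-15 through 2017-03-19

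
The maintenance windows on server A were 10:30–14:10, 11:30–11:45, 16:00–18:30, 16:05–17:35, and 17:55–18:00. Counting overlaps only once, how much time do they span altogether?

6 h 10 min

Merged: 10:30–14:10, 16:00–18:30.
Lengths: 3 h 40 min + 2 h 30 min = 6 h 10 min.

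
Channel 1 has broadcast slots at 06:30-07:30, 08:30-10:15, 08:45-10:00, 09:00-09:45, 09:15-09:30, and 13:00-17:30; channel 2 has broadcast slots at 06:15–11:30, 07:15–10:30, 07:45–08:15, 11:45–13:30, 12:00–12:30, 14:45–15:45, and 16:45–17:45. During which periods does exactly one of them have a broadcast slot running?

First set merges to 06:30–07:30, 08:30–10:15, 13:00–17:30.
Second set merges to 06:15–11:30, 11:45–13:30, 14:45–15:45, 16:45–17:45.
Only in the first: 13:30–14:45, 15:45–16:45.
Only in the second: 06:15–06:30, 07:30–08:30, 10:15–11:30, 11:45–13:00, 17:30–17:45.
Together these are the periods covered by exactly one.

06:15–06:30, 07:30–08:30, 10:15–11:30, 11:45–13:00, 13:30–14:45, 15:45–16:45, 17:30–17:45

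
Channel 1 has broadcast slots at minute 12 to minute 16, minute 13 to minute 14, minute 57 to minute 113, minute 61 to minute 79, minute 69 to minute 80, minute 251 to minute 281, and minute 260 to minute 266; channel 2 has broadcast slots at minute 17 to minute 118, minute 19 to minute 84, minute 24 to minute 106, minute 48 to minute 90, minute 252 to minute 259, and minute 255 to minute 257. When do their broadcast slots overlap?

minute 57 to minute 113, minute 252 to minute 259

A, merged: minute 12 to minute 16, minute 57 to minute 113, minute 251 to minute 281.
B, merged: minute 17 to minute 118, minute 252 to minute 259.
minute 12 to minute 16 falls entirely outside B.
minute 57 to minute 113 overlaps B on minute 57 to minute 113.
minute 251 to minute 281 overlaps B on minute 252 to minute 259.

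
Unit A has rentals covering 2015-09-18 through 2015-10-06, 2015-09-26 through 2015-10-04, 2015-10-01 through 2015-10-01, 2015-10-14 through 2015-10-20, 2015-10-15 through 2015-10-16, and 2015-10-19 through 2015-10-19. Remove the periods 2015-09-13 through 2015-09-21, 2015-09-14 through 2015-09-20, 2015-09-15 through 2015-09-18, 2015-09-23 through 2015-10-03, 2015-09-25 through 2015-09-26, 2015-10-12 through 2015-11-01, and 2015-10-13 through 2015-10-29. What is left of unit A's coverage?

2015-09-22 through 2015-09-22, 2015-10-04 through 2015-10-06

A, merged: 2015-09-18 through 2015-10-06, 2015-10-14 through 2015-10-20.
B, merged: 2015-09-13 through 2015-09-21, 2015-09-23 through 2015-10-03, 2015-10-12 through 2015-11-01.
2015-09-18 through 2015-10-06 \ B = 2015-09-22 through 2015-09-22, 2015-10-04 through 2015-10-06.
2015-10-14 through 2015-10-20: entirely removed.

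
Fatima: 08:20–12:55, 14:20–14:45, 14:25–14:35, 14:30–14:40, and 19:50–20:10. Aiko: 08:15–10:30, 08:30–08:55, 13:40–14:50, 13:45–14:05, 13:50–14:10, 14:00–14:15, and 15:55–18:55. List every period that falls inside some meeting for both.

08:20-10:30, 14:20-14:45

A, merged: 08:20-12:55, 14:20-14:45, 19:50-20:10.
B, merged: 08:15-10:30, 13:40-14:50, 15:55-18:55.
08:20-12:55 meets the second set on 08:20-10:30.
14:20-14:45 meets the second set on 14:20-14:45.
19:50-20:10: no overlap with the second set.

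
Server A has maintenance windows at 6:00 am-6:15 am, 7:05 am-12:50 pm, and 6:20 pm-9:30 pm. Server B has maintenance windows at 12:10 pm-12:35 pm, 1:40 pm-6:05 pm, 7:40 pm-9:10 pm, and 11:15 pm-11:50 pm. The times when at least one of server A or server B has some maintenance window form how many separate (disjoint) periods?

5

A ∪ B = 6:00 am–6:15 am, 7:05 am–12:50 pm, 1:40 pm–6:05 pm, 6:20 pm–9:30 pm, 11:15 pm–11:50 pm.
That is 5 disjoint pieces.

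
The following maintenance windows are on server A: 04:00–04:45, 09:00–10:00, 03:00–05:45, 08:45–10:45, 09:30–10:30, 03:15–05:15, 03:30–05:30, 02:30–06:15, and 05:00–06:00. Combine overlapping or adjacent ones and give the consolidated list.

Sort by start: 02:30–06:15, 03:00–05:45, 03:15–05:15, 03:30–05:30, 04:00–04:45, 05:00–06:00, 08:45–10:45, 09:00–10:00, 09:30–10:30.
03:00–05:45 overlaps/touches 02:30–06:15 → extend to 02:30–06:15.
03:15–05:15 overlaps/touches 02:30–06:15 → extend to 02:30–06:15.
03:30–05:30 overlaps/touches 02:30–06:15 → extend to 02:30–06:15.
04:00–04:45 overlaps/touches 02:30–06:15 → extend to 02:30–06:15.
05:00–06:00 overlaps/touches 02:30–06:15 → extend to 02:30–06:15.
08:45–10:45 is disjoint → start new block.
09:00–10:00 overlaps/touches 08:45–10:45 → extend to 08:45–10:45.
09:30–10:30 overlaps/touches 08:45–10:45 → extend to 08:45–10:45.

02:30–06:15, 08:45–10:45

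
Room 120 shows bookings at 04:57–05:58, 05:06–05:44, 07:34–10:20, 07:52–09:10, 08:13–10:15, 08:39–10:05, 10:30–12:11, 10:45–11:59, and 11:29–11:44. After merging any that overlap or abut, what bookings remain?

04:57–05:58, 07:34–10:20, 10:30–12:11

05:06–05:44 overlaps/touches 04:57–05:58 → extend to 04:57–05:58.
07:34–10:20 is disjoint → start new block.
07:52–09:10 overlaps/touches 07:34–10:20 → extend to 07:34–10:20.
08:13–10:15 overlaps/touches 07:34–10:20 → extend to 07:34–10:20.
08:39–10:05 overlaps/touches 07:34–10:20 → extend to 07:34–10:20.
10:30–12:11 is disjoint → start new block.
10:45–11:59 overlaps/touches 10:30–12:11 → extend to 10:30–12:11.
11:29–11:44 overlaps/touches 10:30–12:11 → extend to 10:30–12:11.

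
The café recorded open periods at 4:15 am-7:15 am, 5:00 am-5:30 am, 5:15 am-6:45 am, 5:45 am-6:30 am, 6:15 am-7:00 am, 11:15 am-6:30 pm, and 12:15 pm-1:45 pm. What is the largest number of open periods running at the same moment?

4

Walk the sorted start/end points keeping a running depth.
The depth first hits 4 at 6:15 am.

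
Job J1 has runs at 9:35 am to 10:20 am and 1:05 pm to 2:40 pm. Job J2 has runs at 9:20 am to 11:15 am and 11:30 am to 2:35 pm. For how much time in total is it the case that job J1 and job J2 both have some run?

2 h 15 min

A ∩ B = 9:35 am–10:20 am, 1:05 pm–2:35 pm.
Total: 45 min + 1 h 30 min = 2 h 15 min.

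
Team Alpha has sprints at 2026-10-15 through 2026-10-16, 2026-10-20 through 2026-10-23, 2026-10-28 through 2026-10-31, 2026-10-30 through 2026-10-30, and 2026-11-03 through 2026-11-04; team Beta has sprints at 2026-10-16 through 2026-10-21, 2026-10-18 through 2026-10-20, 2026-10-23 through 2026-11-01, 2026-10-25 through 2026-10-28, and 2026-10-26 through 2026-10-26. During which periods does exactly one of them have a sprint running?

Merge the first list: 2026-10-15 through 2026-10-16, 2026-10-20 through 2026-10-23, 2026-10-28 through 2026-10-31, 2026-11-03 through 2026-11-04.
Merge the second list: 2026-10-16 through 2026-10-21, 2026-10-23 through 2026-11-01.
A but not B: 2026-10-15 through 2026-10-15, 2026-10-22 through 2026-10-22, 2026-11-03 through 2026-11-04.
B but not A: 2026-10-17 through 2026-10-19, 2026-10-24 through 2026-10-27, 2026-11-01 through 2026-11-01.
Combining gives A △ B.

2026-10-15 through 2026-10-15, 2026-10-17 through 2026-10-19, 2026-10-22 through 2026-10-22, 2026-10-24 through 2026-10-27, 2026-11-01 through 2026-11-01, 2026-11-03 through 2026-11-04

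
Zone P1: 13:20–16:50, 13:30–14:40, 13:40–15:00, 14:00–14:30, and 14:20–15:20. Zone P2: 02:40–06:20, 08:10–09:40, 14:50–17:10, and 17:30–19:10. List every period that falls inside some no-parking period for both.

14:50–16:50

Merge the first list: 13:20–16:50.
13:20–16:50 meets the second set on 14:50–16:50.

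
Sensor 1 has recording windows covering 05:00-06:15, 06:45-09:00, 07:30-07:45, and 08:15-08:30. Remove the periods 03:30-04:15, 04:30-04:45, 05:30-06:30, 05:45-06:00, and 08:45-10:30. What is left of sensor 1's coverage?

05:00–05:30, 06:45–08:45

Merge the first list: 05:00–06:15, 06:45–09:00.
Merge the second list: 03:30–04:15, 04:30–04:45, 05:30–06:30, 08:45–10:30.
05:00–06:15 \ B = 05:00–05:30.
06:45–09:00 \ B = 06:45–08:45.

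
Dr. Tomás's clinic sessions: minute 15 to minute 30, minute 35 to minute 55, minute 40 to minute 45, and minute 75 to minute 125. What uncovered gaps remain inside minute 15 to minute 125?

minute 30 to minute 35, minute 55 to minute 75

Covered (merged): minute 15 to minute 30, minute 35 to minute 55, minute 75 to minute 125.
Gaps within minute 15 to minute 125: minute 30 to minute 35, minute 55 to minute 75.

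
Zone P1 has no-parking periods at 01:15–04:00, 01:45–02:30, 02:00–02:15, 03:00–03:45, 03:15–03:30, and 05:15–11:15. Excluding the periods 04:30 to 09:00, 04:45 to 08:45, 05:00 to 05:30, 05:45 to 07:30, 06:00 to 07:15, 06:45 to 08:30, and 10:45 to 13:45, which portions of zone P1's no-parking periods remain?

First set merges to 01:15–04:00, 05:15–11:15.
Second set merges to 04:30–09:00, 10:45–13:45.
01:15–04:00: no B overlap → unchanged.
05:15–11:15 minus B → 09:00–10:45.

01:15–04:00, 09:00–10:45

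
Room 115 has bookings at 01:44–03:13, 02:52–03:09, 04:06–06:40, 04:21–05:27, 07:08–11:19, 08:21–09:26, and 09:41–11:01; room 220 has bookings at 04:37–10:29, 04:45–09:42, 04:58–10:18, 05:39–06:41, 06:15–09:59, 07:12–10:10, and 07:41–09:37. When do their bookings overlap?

04:37–06:40, 07:08–10:29

A, merged: 01:44–03:13, 04:06–06:40, 07:08–11:19.
B, merged: 04:37–10:29.
01:44–03:13: no overlap with the second set.
04:06–06:40 meets the second set on 04:37–06:40.
07:08–11:19 meets the second set on 07:08–10:29.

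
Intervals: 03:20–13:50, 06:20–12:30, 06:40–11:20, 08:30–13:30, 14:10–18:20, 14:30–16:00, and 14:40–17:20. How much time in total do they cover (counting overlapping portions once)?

Merged: 03:20–13:50, 14:10–18:20.
Lengths: 10 h 30 min + 4 h 10 min = 14 h 40 min.

14 h 40 min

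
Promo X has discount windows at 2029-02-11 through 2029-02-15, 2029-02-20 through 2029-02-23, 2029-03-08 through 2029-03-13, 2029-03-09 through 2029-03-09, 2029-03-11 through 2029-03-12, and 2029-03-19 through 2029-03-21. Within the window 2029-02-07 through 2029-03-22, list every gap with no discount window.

2029-02-07 through 2029-02-10, 2029-02-16 through 2029-02-19, 2029-02-24 through 2029-03-07, 2029-03-14 through 2029-03-18, 2029-03-22 through 2029-03-22

The merged coverage is 2029-02-11 through 2029-02-15, 2029-02-20 through 2029-02-23, 2029-03-08 through 2029-03-13, 2029-03-19 through 2029-03-21.
Uncovered inside 2029-02-07 through 2029-03-22: 2029-02-07 through 2029-02-10, 2029-02-16 through 2029-02-19, 2029-02-24 through 2029-03-07, 2029-03-14 through 2029-03-18, 2029-03-22 through 2029-03-22.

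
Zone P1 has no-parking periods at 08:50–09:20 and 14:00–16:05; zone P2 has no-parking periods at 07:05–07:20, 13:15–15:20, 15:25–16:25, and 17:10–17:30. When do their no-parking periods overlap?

08:50–09:20 falls entirely outside B.
14:00–16:05 overlaps B on 14:00–15:20, 15:25–16:05.

14:00–15:20, 15:25–16:05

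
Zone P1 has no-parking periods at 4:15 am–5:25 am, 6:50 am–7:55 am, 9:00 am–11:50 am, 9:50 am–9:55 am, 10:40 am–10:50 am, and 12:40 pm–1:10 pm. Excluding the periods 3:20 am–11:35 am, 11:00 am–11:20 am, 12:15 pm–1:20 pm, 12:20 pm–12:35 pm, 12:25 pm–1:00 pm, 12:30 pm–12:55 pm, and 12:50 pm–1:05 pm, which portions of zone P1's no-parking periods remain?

11:35 am–11:50 am

A, merged: 4:15 am–5:25 am, 6:50 am–7:55 am, 9:00 am–11:50 am, 12:40 pm–1:10 pm.
B, merged: 3:20 am–11:35 am, 12:15 pm–1:20 pm.
4:15 am–5:25 am: fully covered by B → removed.
6:50 am–7:55 am: fully covered by B → removed.
9:00 am–11:50 am minus B → 11:35 am–11:50 am.
12:40 pm–1:10 pm: fully covered by B → removed.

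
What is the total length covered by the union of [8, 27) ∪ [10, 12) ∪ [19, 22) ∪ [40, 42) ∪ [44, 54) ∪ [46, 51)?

Merged: [8, 27), [40, 42), [44, 54).
Lengths: 19 + 2 + 10 = 31.

31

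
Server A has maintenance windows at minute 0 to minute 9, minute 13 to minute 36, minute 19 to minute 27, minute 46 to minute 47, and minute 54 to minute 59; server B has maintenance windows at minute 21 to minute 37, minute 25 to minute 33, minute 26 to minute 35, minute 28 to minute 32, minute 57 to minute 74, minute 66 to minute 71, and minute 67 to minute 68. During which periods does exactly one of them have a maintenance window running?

A, merged: minute 0 to minute 9, minute 13 to minute 36, minute 46 to minute 47, minute 54 to minute 59.
B, merged: minute 21 to minute 37, minute 57 to minute 74.
Only in the first: minute 0 to minute 9, minute 13 to minute 21, minute 46 to minute 47, minute 54 to minute 57.
Only in the second: minute 36 to minute 37, minute 59 to minute 74.
Together these are the periods covered by exactly one.

minute 0 to minute 9, minute 13 to minute 21, minute 36 to minute 37, minute 46 to minute 47, minute 54 to minute 57, minute 59 to minute 74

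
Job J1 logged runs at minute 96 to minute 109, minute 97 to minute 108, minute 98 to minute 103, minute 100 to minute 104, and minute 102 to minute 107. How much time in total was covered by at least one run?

13 minutes

Merged: minute 96 to minute 109.
Length: 13 minutes.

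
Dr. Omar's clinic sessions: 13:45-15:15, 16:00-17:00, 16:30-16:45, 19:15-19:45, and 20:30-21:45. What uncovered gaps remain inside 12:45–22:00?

12:45–13:45, 15:15–16:00, 17:00–19:15, 19:45–20:30, 21:45–22:00

After merging, the occupied span is 13:45–15:15, 16:00–17:00, 19:15–19:45, 20:30–21:45.
Gaps within 12:45–22:00: 12:45–13:45, 15:15–16:00, 17:00–19:15, 19:45–20:30, 21:45–22:00.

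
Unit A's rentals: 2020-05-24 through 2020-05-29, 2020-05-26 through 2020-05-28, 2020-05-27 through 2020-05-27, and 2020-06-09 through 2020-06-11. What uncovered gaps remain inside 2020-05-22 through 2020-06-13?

2020-05-22 through 2020-05-23, 2020-05-30 through 2020-06-08, 2020-06-12 through 2020-06-13

After merging, the occupied span is 2020-05-24 through 2020-05-29, 2020-06-09 through 2020-06-11.
Uncovered inside 2020-05-22 through 2020-06-13: 2020-05-22 through 2020-05-23, 2020-05-30 through 2020-06-08, 2020-06-12 through 2020-06-13.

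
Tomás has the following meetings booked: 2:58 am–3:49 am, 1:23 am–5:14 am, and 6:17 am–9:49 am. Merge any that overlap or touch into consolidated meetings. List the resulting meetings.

1:23 am–5:14 am, 6:17 am–9:49 am

Sort by start: 1:23 am–5:14 am, 2:58 am–3:49 am, 6:17 am–9:49 am.
2:58 am–3:49 am overlaps/touches 1:23 am–5:14 am → extend to 1:23 am–5:14 am.
6:17 am–9:49 am is disjoint → start new block.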